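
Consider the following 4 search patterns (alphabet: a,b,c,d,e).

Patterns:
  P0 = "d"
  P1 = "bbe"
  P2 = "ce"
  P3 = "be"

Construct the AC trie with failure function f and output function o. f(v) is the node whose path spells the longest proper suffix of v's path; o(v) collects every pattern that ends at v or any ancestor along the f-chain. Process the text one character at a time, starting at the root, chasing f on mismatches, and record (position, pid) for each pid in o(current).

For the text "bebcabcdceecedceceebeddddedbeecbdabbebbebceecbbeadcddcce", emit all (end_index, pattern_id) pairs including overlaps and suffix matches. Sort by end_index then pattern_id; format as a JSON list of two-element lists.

Build:
Trie (insert patterns):
  0='ε' goto b→2 c→5 d→1
  1='d' goto ·  [P0 ends]
  2='b' goto b→3 e→7
  3='bb' goto e→4
  4='bbe' goto ·  [P1 ends]
  5='c' goto e→6
  6='ce' goto ·  [P2 ends]
  7='be' goto ·  [P3 ends]

BFS fail/out derivation:
  n1('d'): parent n0 fail=0; on 'd' 0 → fail=0;  out {0}∪∅={0}
  n2('b'): parent n0 fail=0; on 'b' 0 → fail=0;  out ∅∪∅=∅
  n5('c'): parent n0 fail=0; on 'c' 0 → fail=0;  out ∅∪∅=∅
  n3('bb'): parent n2 fail=0; on 'b' 0 → fail=2;  out ∅∪∅=∅
  n6('ce'): parent n5 fail=0; on 'e' 0 → fail=0;  out {2}∪∅={2}
  n7('be'): parent n2 fail=0; on 'e' 0 → fail=0;  out {3}∪∅={3}
  n4('bbe'): parent n3 fail=2; on 'e' 2 → fail=7;  out {1}∪{3}={1,3}

Text stream:
i=0 'b': node 0→2
i=1 'e': node 2→7  emit P3@[0:1]
i=2 'b': node 7→2 ·f
i=3 'c': node 2→5 ·f
i=4 'a': node 5→0 ·f
i=5 'b': node 0→2
i=6 'c': node 2→5 ·f
i=7 'd': node 5→1 ·f  emit P0@[7:7]
i=8 'c': node 1→5 ·f
i=9 'e': node 5→6  emit P2@[8:9]
i=10 'e': node 6→0 ·f
i=11 'c': node 0→5
i=12 'e': node 5→6  emit P2@[11:12]
i=13 'd': node 6→1 ·f  emit P0@[13:13]
i=14 'c': node 1→5 ·f
i=15 'e': node 5→6  emit P2@[14:15]
i=16 'c': node 6→5 ·f
i=17 'e': node 5→6  emit P2@[16:17]
i=18 'e': node 6→0 ·f
i=19 'b': node 0→2
i=20 'e': node 2→7  emit P3@[19:20]
i=21 'd': node 7→1 ·f  emit P0@[21:21]
i=22 'd': node 1→1 ·f  emit P0@[22:22]
i=23 'd': node 1→1 ·f  emit P0@[23:23]
i=24 'd': node 1→1 ·f  emit P0@[24:24]
i=25 'e': node 1→0 ·f
i=26 'd': node 0→1  emit P0@[26:26]
i=27 'b': node 1→2 ·f
i=28 'e': node 2→7  emit P3@[27:28]
i=29 'e': node 7→0 ·f
i=30 'c': node 0→5
i=31 'b': node 5→2 ·f
i=32 'd': node 2→1 ·f  emit P0@[32:32]
i=33 'a': node 1→0 ·f
i=34 'b': node 0→2
i=35 'b': node 2→3
i=36 'e': node 3→4  emit P1@[34:36],P3@[35:36]
i=37 'b': node 4→2 ·f
i=38 'b': node 2→3
i=39 'e': node 3→4  emit P1@[37:39],P3@[38:39]
i=40 'b': node 4→2 ·f
i=41 'c': node 2→5 ·f
i=42 'e': node 5→6  emit P2@[41:42]
i=43 'e': node 6→0 ·f
i=44 'c': node 0→5
i=45 'b': node 5→2 ·f
i=46 'b': node 2→3
i=47 'e': node 3→4  emit P1@[45:47],P3@[46:47]
i=48 'a': node 4→0 ·f
i=49 'd': node 0→1  emit P0@[49:49]
i=50 'c': node 1→5 ·f
i=51 'd': node 5→1 ·f  emit P0@[51:51]
i=52 'd': node 1→1 ·f  emit P0@[52:52]
i=53 'c': node 1→5 ·f
i=54 'c': node 5→5 ·f
i=55 'e': node 5→6  emit P2@[54:55]

Matches: [[1,3],[7,0],[9,2],[12,2],[13,0],[15,2],[17,2],[20,3],[21,0],[22,0],[23,0],[24,0],[26,0],[28,3],[32,0],[36,1],[36,3],[39,1],[39,3],[42,2],[47,1],[47,3],[49,0],[51,0],[52,0],[55,2]]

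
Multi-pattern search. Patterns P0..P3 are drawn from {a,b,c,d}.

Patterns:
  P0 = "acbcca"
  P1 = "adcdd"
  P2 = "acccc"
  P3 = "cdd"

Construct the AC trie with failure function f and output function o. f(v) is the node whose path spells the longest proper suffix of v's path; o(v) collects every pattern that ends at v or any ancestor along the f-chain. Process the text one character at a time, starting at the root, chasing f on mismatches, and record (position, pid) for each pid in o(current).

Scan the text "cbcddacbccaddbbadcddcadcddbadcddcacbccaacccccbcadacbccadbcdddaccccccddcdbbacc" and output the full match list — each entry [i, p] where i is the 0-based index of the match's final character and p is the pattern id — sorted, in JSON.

Construct AC machine:
Trie (insert patterns):
  0='ε' goto a→1 c→14
  1='a' goto c→2 d→7
  2='ac' goto b→3 c→11
  3='acb' goto c→4
  4='acbc' goto c→5
  5='acbcc' goto a→6
  6='acbcca' goto ·  [P0 ends]
  7='ad' goto c→8
  8='adc' goto d→9
  9='adcd' goto d→10
  10='adcdd' goto ·  [P1 ends]
  11='acc' goto c→12
  12='accc' goto c→13
  13='acccc' goto ·  [P2 ends]
  14='c' goto d→15
  15='cd' goto d→16
  16='cdd' goto ·  [P3 ends]

BFS fail/out derivation:
  n1('a'): parent n0 fail=0; on 'a' 0 → fail=0;  out ∅∪∅=∅
  n14('c'): parent n0 fail=0; on 'c' 0 → fail=0;  out ∅∪∅=∅
  n2('ac'): parent n1 fail=0; on 'c' 0 → fail=14;  out ∅∪∅=∅
  n7('ad'): parent n1 fail=0; on 'd' 0 → fail=0;  out ∅∪∅=∅
  n15('cd'): parent n14 fail=0; on 'd' 0 → fail=0;  out ∅∪∅=∅
  n3('acb'): parent n2 fail=14; on 'b' 14→0 → fail=0;  out ∅∪∅=∅
  n8('adc'): parent n7 fail=0; on 'c' 0 → fail=14;  out ∅∪∅=∅
  n11('acc'): parent n2 fail=14; on 'c' 14→0 → fail=14;  out ∅∪∅=∅
  n16('cdd'): parent n15 fail=0; on 'd' 0 → fail=0;  out {3}∪∅={3}
  n4('acbc'): parent n3 fail=0; on 'c' 0 → fail=14;  out ∅∪∅=∅
  n9('adcd'): parent n8 fail=14; on 'd' 14 → fail=15;  out ∅∪∅=∅
  n12('accc'): parent n11 fail=14; on 'c' 14→0 → fail=14;  out ∅∪∅=∅
  n5('acbcc'): parent n4 fail=14; on 'c' 14→0 → fail=14;  out ∅∪∅=∅
  n10('adcdd'): parent n9 fail=15; on 'd' 15 → fail=16;  out {1}∪{3}={1,3}
  n13('acccc'): parent n12 fail=14; on 'c' 14→0 → fail=14;  out {2}∪∅={2}
  n6('acbcca'): parent n5 fail=14; on 'a' 14→0 → fail=1;  out {0}∪∅={0}

Scan:
pos 0 'c': at 14
pos 1 'b': at 0 (via fail)
pos 2 'c': at 14
pos 3 'd': at 15
pos 4 'd': at 16  emit P3@[2:4]
pos 5 'a': at 1 (via fail)
pos 6 'c': at 2
pos 7 'b': at 3
pos 8 'c': at 4
pos 9 'c': at 5
pos 10 'a': at 6  emit P0@[5:10]
pos 11 'd': at 7 (via fail)
pos 12 'd': at 0 (via fail)
pos 13 'b': at 0
pos 14 'b': at 0
pos 15 'a': at 1
pos 16 'd': at 7
pos 17 'c': at 8
pos 18 'd': at 9
pos 19 'd': at 10  emit P1@[15:19],P3@[17:19]
pos 20 'c': at 14 (via fail)
pos 21 'a': at 1 (via fail)
pos 22 'd': at 7
pos 23 'c': at 8
pos 24 'd': at 9
pos 25 'd': at 10  emit P1@[21:25],P3@[23:25]
pos 26 'b': at 0 (via fail)
pos 27 'a': at 1
pos 28 'd': at 7
pos 29 'c': at 8
pos 30 'd': at 9
pos 31 'd': at 10  emit P1@[27:31],P3@[29:31]
pos 32 'c': at 14 (via fail)
pos 33 'a': at 1 (via fail)
pos 34 'c': at 2
pos 35 'b': at 3
pos 36 'c': at 4
pos 37 'c': at 5
pos 38 'a': at 6  emit P0@[33:38]
pos 39 'a': at 1 (via fail)
pos 40 'c': at 2
pos 41 'c': at 11
pos 42 'c': at 12
pos 43 'c': at 13  emit P2@[39:43]
pos 44 'c': at 14 (via fail)
pos 45 'b': at 0 (via fail)
pos 46 'c': at 14
pos 47 'a': at 1 (via fail)
pos 48 'd': at 7
pos 49 'a': at 1 (via fail)
pos 50 'c': at 2
pos 51 'b': at 3
pos 52 'c': at 4
pos 53 'c': at 5
pos 54 'a': at 6  emit P0@[49:54]
pos 55 'd': at 7 (via fail)
pos 56 'b': at 0 (via fail)
pos 57 'c': at 14
pos 58 'd': at 15
pos 59 'd': at 16  emit P3@[57:59]
pos 60 'd': at 0 (via fail)
pos 61 'a': at 1
pos 62 'c': at 2
pos 63 'c': at 11
pos 64 'c': at 12
pos 65 'c': at 13  emit P2@[61:65]
pos 66 'c': at 14 (via fail)
pos 67 'c': at 14 (via fail)
pos 68 'd': at 15
pos 69 'd': at 16  emit P3@[67:69]
pos 70 'c': at 14 (via fail)
pos 71 'd': at 15
pos 72 'b': at 0 (via fail)
pos 73 'b': at 0
pos 74 'a': at 1
pos 75 'c': at 2
pos 76 'c': at 11

All matches (sorted): [[4,3],[10,0],[19,1],[19,3],[25,1],[25,3],[31,1],[31,3],[38,0],[43,2],[54,0],[59,3],[65,2],[69,3]]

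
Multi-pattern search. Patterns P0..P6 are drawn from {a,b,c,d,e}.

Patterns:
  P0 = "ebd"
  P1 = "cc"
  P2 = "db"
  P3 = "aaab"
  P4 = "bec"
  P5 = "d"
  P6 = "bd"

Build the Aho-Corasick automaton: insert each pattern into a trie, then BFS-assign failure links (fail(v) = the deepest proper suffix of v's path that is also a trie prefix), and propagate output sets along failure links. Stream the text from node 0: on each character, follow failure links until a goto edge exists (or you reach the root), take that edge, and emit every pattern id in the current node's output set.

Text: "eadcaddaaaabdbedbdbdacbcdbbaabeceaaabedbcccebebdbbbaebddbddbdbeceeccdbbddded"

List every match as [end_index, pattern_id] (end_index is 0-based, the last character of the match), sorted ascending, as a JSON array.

Build:
Trie (insert patterns):
  n0 'ε': a→8 b→12 c→4 d→6 e→1
  n1 'e': b→2
  n2 'eb': d→3
  n3 'ebd': ·  [P0 ends]
  n4 'c': c→5
  n5 'cc': ·  [P1 ends]
  n6 'd': b→7  [P5 ends]
  n7 'db': ·  [P2 ends]
  n8 'a': a→9
  n9 'aa': a→10
  n10 'aaa': b→11
  n11 'aaab': ·  [P3 ends]
  n12 'b': d→15 e→13
  n13 'be': c→14
  n14 'bec': ·  [P4 ends]
  n15 'bd': ·  [P6 ends]

Failure links (BFS by depth):
  fail(1) 'e': from fail(0)=0 chase 'e': 0 ⇒ 0;  out=∅∪out(0)=∅
  fail(4) 'c': from fail(0)=0 chase 'c': 0 ⇒ 0;  out=∅∪out(0)=∅
  fail(6) 'd': from fail(0)=0 chase 'd': 0 ⇒ 0;  out={5}∪out(0)={5}
  fail(8) 'a': from fail(0)=0 chase 'a': 0 ⇒ 0;  out=∅∪out(0)=∅
  fail(12) 'b': from fail(0)=0 chase 'b': 0 ⇒ 0;  out=∅∪out(0)=∅
  fail(2) 'eb': from fail(1)=0 chase 'b': 0 ⇒ 12;  out=∅∪out(12)=∅
  fail(5) 'cc': from fail(4)=0 chase 'c': 0 ⇒ 4;  out={1}∪out(4)={1}
  fail(7) 'db': from fail(6)=0 chase 'b': 0 ⇒ 12;  out={2}∪out(12)={2}
  fail(9) 'aa': from fail(8)=0 chase 'a': 0 ⇒ 8;  out=∅∪out(8)=∅
  fail(13) 'be': from fail(12)=0 chase 'e': 0 ⇒ 1;  out=∅∪out(1)=∅
  fail(15) 'bd': from fail(12)=0 chase 'd': 0 ⇒ 6;  out={6}∪out(6)={5,6}
  fail(3) 'ebd': from fail(2)=12 chase 'd': 12 ⇒ 15;  out={0}∪out(15)={0,5,6}
  fail(10) 'aaa': from fail(9)=8 chase 'a': 8 ⇒ 9;  out=∅∪out(9)=∅
  fail(14) 'bec': from fail(13)=1 chase 'c': 1→0 ⇒ 4;  out={4}∪out(4)={4}
  fail(11) 'aaab': from fail(10)=9 chase 'b': 9→8→0 ⇒ 12;  out={3}∪out(12)={3}

Text stream:
pos 0 'e': at 1
pos 1 'a': at 8 (via fail)
pos 2 'd': at 6 (via fail)  ** P5@[2:2]
pos 3 'c': at 4 (via fail)
pos 4 'a': at 8 (via fail)
pos 5 'd': at 6 (via fail)  ** P5@[5:5]
pos 6 'd': at 6 (via fail)  ** P5@[6:6]
pos 7 'a': at 8 (via fail)
pos 8 'a': at 9
pos 9 'a': at 10
pos 10 'a': at 10 (via fail)
pos 11 'b': at 11  ** P3@[8:11]
pos 12 'd': at 15 (via fail)  ** P5@[12:12],P6@[11:12]
pos 13 'b': at 7 (via fail)  ** P2@[12:13]
pos 14 'e': at 13 (via fail)
pos 15 'd': at 6 (via fail)  ** P5@[15:15]
pos 16 'b': at 7  ** P2@[15:16]
pos 17 'd': at 15 (via fail)  ** P5@[17:17],P6@[16:17]
pos 18 'b': at 7 (via fail)  ** P2@[17:18]
pos 19 'd': at 15 (via fail)  ** P5@[19:19],P6@[18:19]
pos 20 'a': at 8 (via fail)
pos 21 'c': at 4 (via fail)
pos 22 'b': at 12 (via fail)
pos 23 'c': at 4 (via fail)
pos 24 'd': at 6 (via fail)  ** P5@[24:24]
pos 25 'b': at 7  ** P2@[24:25]
pos 26 'b': at 12 (via fail)
pos 27 'a': at 8 (via fail)
pos 28 'a': at 9
pos 29 'b': at 12 (via fail)
pos 30 'e': at 13
pos 31 'c': at 14  ** P4@[29:31]
pos 32 'e': at 1 (via fail)
pos 33 'a': at 8 (via fail)
pos 34 'a': at 9
pos 35 'a': at 10
pos 36 'b': at 11  ** P3@[33:36]
pos 37 'e': at 13 (via fail)
pos 38 'd': at 6 (via fail)  ** P5@[38:38]
pos 39 'b': at 7  ** P2@[38:39]
pos 40 'c': at 4 (via fail)
pos 41 'c': at 5  ** P1@[40:41]
pos 42 'c': at 5 (via fail)  ** P1@[41:42]
pos 43 'e': at 1 (via fail)
pos 44 'b': at 2
pos 45 'e': at 13 (via fail)
pos 46 'b': at 2 (via fail)
pos 47 'd': at 3  ** P0@[45:47],P5@[47:47],P6@[46:47]
pos 48 'b': at 7 (via fail)  ** P2@[47:48]
pos 49 'b': at 12 (via fail)
pos 50 'b': at 12 (via fail)
pos 51 'a': at 8 (via fail)
pos 52 'e': at 1 (via fail)
pos 53 'b': at 2
pos 54 'd': at 3  ** P0@[52:54],P5@[54:54],P6@[53:54]
pos 55 'd': at 6 (via fail)  ** P5@[55:55]
pos 56 'b': at 7  ** P2@[55:56]
pos 57 'd': at 15 (via fail)  ** P5@[57:57],P6@[56:57]
pos 58 'd': at 6 (via fail)  ** P5@[58:58]
pos 59 'b': at 7  ** P2@[58:59]
pos 60 'd': at 15 (via fail)  ** P5@[60:60],P6@[59:60]
pos 61 'b': at 7 (via fail)  ** P2@[60:61]
pos 62 'e': at 13 (via fail)
pos 63 'c': at 14  ** P4@[61:63]
pos 64 'e': at 1 (via fail)
pos 65 'e': at 1 (via fail)
pos 66 'c': at 4 (via fail)
pos 67 'c': at 5  ** P1@[66:67]
pos 68 'd': at 6 (via fail)  ** P5@[68:68]
pos 69 'b': at 7  ** P2@[68:69]
pos 70 'b': at 12 (via fail)
pos 71 'd': at 15  ** P5@[71:71],P6@[70:71]
pos 72 'd': at 6 (via fail)  ** P5@[72:72]
pos 73 'd': at 6 (via fail)  ** P5@[73:73]
pos 74 'e': at 1 (via fail)
pos 75 'd': at 6 (via fail)  ** P5@[75:75]

All matches (sorted): [[2,5],[5,5],[6,5],[11,3],[12,5],[12,6],[13,2],[15,5],[16,2],[17,5],[17,6],[18,2],[19,5],[19,6],[24,5],[25,2],[31,4],[36,3],[38,5],[39,2],[41,1],[42,1],[47,0],[47,5],[47,6],[48,2],[54,0],[54,5],[54,6],[55,5],[56,2],[57,5],[57,6],[58,5],[59,2],[60,5],[60,6],[61,2],[63,4],[67,1],[68,5],[69,2],[71,5],[71,6],[72,5],[73,5],[75,5]]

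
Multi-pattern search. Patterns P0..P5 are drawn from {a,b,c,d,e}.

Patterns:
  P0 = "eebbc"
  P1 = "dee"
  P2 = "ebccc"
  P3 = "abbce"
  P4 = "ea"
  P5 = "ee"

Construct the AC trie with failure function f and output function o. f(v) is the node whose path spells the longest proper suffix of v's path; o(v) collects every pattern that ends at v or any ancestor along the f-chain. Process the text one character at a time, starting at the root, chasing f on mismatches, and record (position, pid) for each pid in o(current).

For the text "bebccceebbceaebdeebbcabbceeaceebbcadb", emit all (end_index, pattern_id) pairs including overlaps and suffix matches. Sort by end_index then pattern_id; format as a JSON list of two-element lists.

Construct AC machine:
Trie (insert patterns):
  0='ε' goto a→13 d→6 e→1
  1='e' goto a→18 b→9 e→2
  2='ee' goto b→3  ←P5
  3='eeb' goto b→4
  4='eebb' goto c→5
  5='eebbc' goto ·  ←P0
  6='d' goto e→7
  7='de' goto e→8
  8='dee' goto ·  ←P1
  9='eb' goto c→10
  10='ebc' goto c→11
  11='ebcc' goto c→12
  12='ebccc' goto ·  ←P2
  13='a' goto b→14
  14='ab' goto b→15
  15='abb' goto c→16
  16='abbc' goto e→17
  17='abbce' goto ·  ←P3
  18='ea' goto ·  ←P4

Failure links (BFS by depth):
  n1('e'): parent n0 fail=0; on 'e' 0 → fail=0;  out ∅∪∅=∅
  n6('d'): parent n0 fail=0; on 'd' 0 → fail=0;  out ∅∪∅=∅
  n13('a'): parent n0 fail=0; on 'a' 0 → fail=0;  out ∅∪∅=∅
  n2('ee'): parent n1 fail=0; on 'e' 0 → fail=1;  out {5}∪∅={5}
  n7('de'): parent n6 fail=0; on 'e' 0 → fail=1;  out ∅∪∅=∅
  n9('eb'): parent n1 fail=0; on 'b' 0 → fail=0;  out ∅∪∅=∅
  n14('ab'): parent n13 fail=0; on 'b' 0 → fail=0;  out ∅∪∅=∅
  n18('ea'): parent n1 fail=0; on 'a' 0 → fail=13;  out {4}∪∅={4}
  n3('eeb'): parent n2 fail=1; on 'b' 1 → fail=9;  out ∅∪∅=∅
  n8('dee'): parent n7 fail=1; on 'e' 1 → fail=2;  out {1}∪{5}={1,5}
  n10('ebc'): parent n9 fail=0; on 'c' 0 → fail=0;  out ∅∪∅=∅
  n15('abb'): parent n14 fail=0; on 'b' 0 → fail=0;  out ∅∪∅=∅
  n4('eebb'): parent n3 fail=9; on 'b' 9→0 → fail=0;  out ∅∪∅=∅
  n11('ebcc'): parent n10 fail=0; on 'c' 0 → fail=0;  out ∅∪∅=∅
  n16('abbc'): parent n15 fail=0; on 'c' 0 → fail=0;  out ∅∪∅=∅
  n5('eebbc'): parent n4 fail=0; on 'c' 0 → fail=0;  out {0}∪∅={0}
  n12('ebccc'): parent n11 fail=0; on 'c' 0 → fail=0;  out {2}∪∅={2}
  n17('abbce'): parent n16 fail=0; on 'e' 0 → fail=1;  out {3}∪∅={3}

Text stream:
pos 0 'b': at 0
pos 1 'e': at 1
pos 2 'b': at 9
pos 3 'c': at 10
pos 4 'c': at 11
pos 5 'c': at 12  ** P2@[1:5]
pos 6 'e': at 1 (fail-walked)
pos 7 'e': at 2  ** P5@[6:7]
pos 8 'b': at 3
pos 9 'b': at 4
pos 10 'c': at 5  ** P0@[6:10]
pos 11 'e': at 1 (fail-walked)
pos 12 'a': at 18  ** P4@[11:12]
pos 13 'e': at 1 (fail-walked)
pos 14 'b': at 9
pos 15 'd': at 6 (fail-walked)
pos 16 'e': at 7
pos 17 'e': at 8  ** P1@[15:17],P5@[16:17]
pos 18 'b': at 3 (fail-walked)
pos 19 'b': at 4
pos 20 'c': at 5  ** P0@[16:20]
pos 21 'a': at 13 (fail-walked)
pos 22 'b': at 14
pos 23 'b': at 15
pos 24 'c': at 16
pos 25 'e': at 17  ** P3@[21:25]
pos 26 'e': at 2 (fail-walked)  ** P5@[25:26]
pos 27 'a': at 18 (fail-walked)  ** P4@[26:27]
pos 28 'c': at 0 (fail-walked)
pos 29 'e': at 1
pos 30 'e': at 2  ** P5@[29:30]
pos 31 'b': at 3
pos 32 'b': at 4
pos 33 'c': at 5  ** P0@[29:33]
pos 34 'a': at 13 (fail-walked)
pos 35 'd': at 6 (fail-walked)
pos 36 'b': at 0 (fail-walked)

Matches: [[5,2],[7,5],[10,0],[12,4],[17,1],[17,5],[20,0],[25,3],[26,5],[27,4],[30,5],[33,0]]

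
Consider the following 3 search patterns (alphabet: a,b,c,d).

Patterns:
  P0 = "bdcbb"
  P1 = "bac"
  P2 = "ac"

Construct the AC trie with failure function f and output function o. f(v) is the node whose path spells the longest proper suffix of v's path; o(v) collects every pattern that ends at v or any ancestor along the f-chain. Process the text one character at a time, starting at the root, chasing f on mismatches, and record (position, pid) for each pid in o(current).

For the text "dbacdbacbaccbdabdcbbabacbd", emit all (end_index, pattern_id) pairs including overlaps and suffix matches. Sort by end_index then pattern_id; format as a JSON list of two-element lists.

Construct AC machine:
Trie (insert patterns):
  0='ε' goto a→8 b→1
  1='b' goto a→6 d→2
  2='bd' goto c→3
  3='bdc' goto b→4
  4='bdcb' goto b→5
  5='bdcbb' goto ·  ←P0
  6='ba' goto c→7
  7='bac' goto ·  ←P1
  8='a' goto c→9
  9='ac' goto ·  ←P2

BFS fail/out derivation:
  fail(1) 'b': from fail(0)=0 chase 'b': 0 ⇒ 0;  out=∅∪out(0)=∅
  fail(8) 'a': from fail(0)=0 chase 'a': 0 ⇒ 0;  out=∅∪out(0)=∅
  fail(2) 'bd': from fail(1)=0 chase 'd': 0 ⇒ 0;  out=∅∪out(0)=∅
  fail(6) 'ba': from fail(1)=0 chase 'a': 0 ⇒ 8;  out=∅∪out(8)=∅
  fail(9) 'ac': from fail(8)=0 chase 'c': 0 ⇒ 0;  out={2}∪out(0)={2}
  fail(3) 'bdc': from fail(2)=0 chase 'c': 0 ⇒ 0;  out=∅∪out(0)=∅
  fail(7) 'bac': from fail(6)=8 chase 'c': 8 ⇒ 9;  out={1}∪out(9)={1,2}
  fail(4) 'bdcb': from fail(3)=0 chase 'b': 0 ⇒ 1;  out=∅∪out(1)=∅
  fail(5) 'bdcbb': from fail(4)=1 chase 'b': 1→0 ⇒ 1;  out={0}∪out(1)={0}

Text stream:
pos 0 'd': at 0
pos 1 'b': at 1
pos 2 'a': at 6
pos 3 'c': at 7  emit P1@[1:3],P2@[2:3]
pos 4 'd': at 0 (fail-walked)
pos 5 'b': at 1
pos 6 'a': at 6
pos 7 'c': at 7  emit P1@[5:7],P2@[6:7]
pos 8 'b': at 1 (fail-walked)
pos 9 'a': at 6
pos 10 'c': at 7  emit P1@[8:10],P2@[9:10]
pos 11 'c': at 0 (fail-walked)
pos 12 'b': at 1
pos 13 'd': at 2
pos 14 'a': at 8 (fail-walked)
pos 15 'b': at 1 (fail-walked)
pos 16 'd': at 2
pos 17 'c': at 3
pos 18 'b': at 4
pos 19 'b': at 5  emit P0@[15:19]
pos 20 'a': at 6 (fail-walked)
pos 21 'b': at 1 (fail-walked)
pos 22 'a': at 6
pos 23 'c': at 7  emit P1@[21:23],P2@[22:23]
pos 24 'b': at 1 (fail-walked)
pos 25 'd': at 2

All matches (sorted): [[3,1],[3,2],[7,1],[7,2],[10,1],[10,2],[19,0],[23,1],[23,2]]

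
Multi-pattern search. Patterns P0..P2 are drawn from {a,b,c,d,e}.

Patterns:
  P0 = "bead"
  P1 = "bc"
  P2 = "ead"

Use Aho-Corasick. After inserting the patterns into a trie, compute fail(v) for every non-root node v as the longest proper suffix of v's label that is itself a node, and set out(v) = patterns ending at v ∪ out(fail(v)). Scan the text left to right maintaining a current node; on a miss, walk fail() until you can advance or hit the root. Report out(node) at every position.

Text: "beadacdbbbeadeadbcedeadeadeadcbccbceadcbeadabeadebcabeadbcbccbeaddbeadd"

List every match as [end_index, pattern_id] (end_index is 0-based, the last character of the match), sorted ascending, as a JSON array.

Build:
Trie nodes:
  0='ε' goto b→1 e→6
  1='b' goto c→5 e→2
  2='be' goto a→3
  3='bea' goto d→4
  4='bead' goto ·  ←P0
  5='bc' goto ·  ←P1
  6='e' goto a→7
  7='ea' goto d→8
  8='ead' goto ·  ←P2

BFS fail/out derivation:
  n1('b'): parent n0 fail=0; on 'b' 0 → fail=0;  out ∅∪∅=∅
  n6('e'): parent n0 fail=0; on 'e' 0 → fail=0;  out ∅∪∅=∅
  n2('be'): parent n1 fail=0; on 'e' 0 → fail=6;  out ∅∪∅=∅
  n5('bc'): parent n1 fail=0; on 'c' 0 → fail=0;  out {1}∪∅={1}
  n7('ea'): parent n6 fail=0; on 'a' 0 → fail=0;  out ∅∪∅=∅
  n3('bea'): parent n2 fail=6; on 'a' 6 → fail=7;  out ∅∪∅=∅
  n8('ead'): parent n7 fail=0; on 'd' 0 → fail=0;  out {2}∪∅={2}
  n4('bead'): parent n3 fail=7; on 'd' 7 → fail=8;  out {0}∪{2}={0,2}

Text stream:
i=0 'b': node 0→1
i=1 'e': node 1→2
i=2 'a': node 2→3
i=3 'd': node 3→4  emit P0@[0:3],P2@[1:3]
i=4 'a': node 4→0 (via fail)
i=5 'c': node 0→0
i=6 'd': node 0→0
i=7 'b': node 0→1
i=8 'b': node 1→1 (via fail)
i=9 'b': node 1→1 (via fail)
i=10 'e': node 1→2
i=11 'a': node 2→3
i=12 'd': node 3→4  emit P0@[9:12],P2@[10:12]
i=13 'e': node 4→6 (via fail)
i=14 'a': node 6→7
i=15 'd': node 7→8  emit P2@[13:15]
i=16 'b': node 8→1 (via fail)
i=17 'c': node 1→5  emit P1@[16:17]
i=18 'e': node 5→6 (via fail)
i=19 'd': node 6→0 (via fail)
i=20 'e': node 0→6
i=21 'a': node 6→7
i=22 'd': node 7→8  emit P2@[20:22]
i=23 'e': node 8→6 (via fail)
i=24 'a': node 6→7
i=25 'd': node 7→8  emit P2@[23:25]
i=26 'e': node 8→6 (via fail)
i=27 'a': node 6→7
i=28 'd': node 7→8  emit P2@[26:28]
i=29 'c': node 8→0 (via fail)
i=30 'b': node 0→1
i=31 'c': node 1→5  emit P1@[30:31]
i=32 'c': node 5→0 (via fail)
i=33 'b': node 0→1
i=34 'c': node 1→5  emit P1@[33:34]
i=35 'e': node 5→6 (via fail)
i=36 'a': node 6→7
i=37 'd': node 7→8  emit P2@[35:37]
i=38 'c': node 8→0 (via fail)
i=39 'b': node 0→1
i=40 'e': node 1→2
i=41 'a': node 2→3
i=42 'd': node 3→4  emit P0@[39:42],P2@[40:42]
i=43 'a': node 4→0 (via fail)
i=44 'b': node 0→1
i=45 'e': node 1→2
i=46 'a': node 2→3
i=47 'd': node 3→4  emit P0@[44:47],P2@[45:47]
i=48 'e': node 4→6 (via fail)
i=49 'b': node 6→1 (via fail)
i=50 'c': node 1→5  emit P1@[49:50]
i=51 'a': node 5→0 (via fail)
i=52 'b': node 0→1
i=53 'e': node 1→2
i=54 'a': node 2→3
i=55 'd': node 3→4  emit P0@[52:55],P2@[53:55]
i=56 'b': node 4→1 (via fail)
i=57 'c': node 1→5  emit P1@[56:57]
i=58 'b': node 5→1 (via fail)
i=59 'c': node 1→5  emit P1@[58:59]
i=60 'c': node 5→0 (via fail)
i=61 'b': node 0→1
i=62 'e': node 1→2
i=63 'a': node 2→3
i=64 'd': node 3→4  emit P0@[61:64],P2@[62:64]
i=65 'd': node 4→0 (via fail)
i=66 'b': node 0→1
i=67 'e': node 1→2
i=68 'a': node 2→3
i=69 'd': node 3→4  emit P0@[66:69],P2@[67:69]
i=70 'd': node 4→0 (via fail)

Matches: [[3,0],[3,2],[12,0],[12,2],[15,2],[17,1],[22,2],[25,2],[28,2],[31,1],[34,1],[37,2],[42,0],[42,2],[47,0],[47,2],[50,1],[55,0],[55,2],[57,1],[59,1],[64,0],[64,2],[69,0],[69,2]]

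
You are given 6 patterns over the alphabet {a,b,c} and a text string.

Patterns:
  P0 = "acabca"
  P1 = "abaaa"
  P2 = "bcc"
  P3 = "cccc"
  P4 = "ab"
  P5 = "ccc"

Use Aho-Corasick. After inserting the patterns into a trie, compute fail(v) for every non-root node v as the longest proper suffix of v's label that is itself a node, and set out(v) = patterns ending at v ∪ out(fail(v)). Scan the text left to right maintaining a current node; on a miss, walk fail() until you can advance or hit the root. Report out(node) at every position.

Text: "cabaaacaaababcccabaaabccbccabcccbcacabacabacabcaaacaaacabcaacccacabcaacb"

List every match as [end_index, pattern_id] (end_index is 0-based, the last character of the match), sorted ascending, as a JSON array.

Construct AC machine:
Trie nodes:
  n0 'ε': a→1 b→11 c→14
  n1 'a': b→7 c→2
  n2 'ac': a→3
  n3 'aca': b→4
  n4 'acab': c→5
  n5 'acabc': a→6
  n6 'acabca': ·  ←P0
  n7 'ab': a→8  ←P4
  n8 'aba': a→9
  n9 'abaa': a→10
  n10 'abaaa': ·  ←P1
  n11 'b': c→12
  n12 'bc': c→13
  n13 'bcc': ·  ←P2
  n14 'c': c→15
  n15 'cc': c→16
  n16 'ccc': c→17  ←P5
  n17 'cccc': ·  ←P3

Failure links (BFS by depth):
  n1('a'): parent n0 fail=0; on 'a' 0 → fail=0;  out ∅∪∅=∅
  n11('b'): parent n0 fail=0; on 'b' 0 → fail=0;  out ∅∪∅=∅
  n14('c'): parent n0 fail=0; on 'c' 0 → fail=0;  out ∅∪∅=∅
  n2('ac'): parent n1 fail=0; on 'c' 0 → fail=14;  out ∅∪∅=∅
  n7('ab'): parent n1 fail=0; on 'b' 0 → fail=11;  out {4}∪∅={4}
  n12('bc'): parent n11 fail=0; on 'c' 0 → fail=14;  out ∅∪∅=∅
  n15('cc'): parent n14 fail=0; on 'c' 0 → fail=14;  out ∅∪∅=∅
  n3('aca'): parent n2 fail=14; on 'a' 14→0 → fail=1;  out ∅∪∅=∅
  n8('aba'): parent n7 fail=11; on 'a' 11→0 → fail=1;  out ∅∪∅=∅
  n13('bcc'): parent n12 fail=14; on 'c' 14 → fail=15;  out {2}∪∅={2}
  n16('ccc'): parent n15 fail=14; on 'c' 14 → fail=15;  out {5}∪∅={5}
  n4('acab'): parent n3 fail=1; on 'b' 1 → fail=7;  out ∅∪{4}={4}
  n9('abaa'): parent n8 fail=1; on 'a' 1→0 → fail=1;  out ∅∪∅=∅
  n17('cccc'): parent n16 fail=15; on 'c' 15 → fail=16;  out {3}∪{5}={3,5}
  n5('acabc'): parent n4 fail=7; on 'c' 7→11 → fail=12;  out ∅∪∅=∅
  n10('abaaa'): parent n9 fail=1; on 'a' 1→0 → fail=1;  out {1}∪∅={1}
  n6('acabca'): parent n5 fail=12; on 'a' 12→14→0 → fail=1;  out {0}∪∅={0}

Scan:
[0] read 'c'  n0⇒n14
[1] read 'a'  n14⇒n1 (via fail)
[2] read 'b'  n1⇒n7  emit P4@[1:2]
[3] read 'a'  n7⇒n8
[4] read 'a'  n8⇒n9
[5] read 'a'  n9⇒n10  emit P1@[1:5]
[6] read 'c'  n10⇒n2 (via fail)
[7] read 'a'  n2⇒n3
[8] read 'a'  n3⇒n1 (via fail)
[9] read 'a'  n1⇒n1 (via fail)
[10] read 'b'  n1⇒n7  emit P4@[9:10]
[11] read 'a'  n7⇒n8
[12] read 'b'  n8⇒n7 (via fail)  emit P4@[11:12]
[13] read 'c'  n7⇒n12 (via fail)
[14] read 'c'  n12⇒n13  emit P2@[12:14]
[15] read 'c'  n13⇒n16 (via fail)  emit P5@[13:15]
[16] read 'a'  n16⇒n1 (via fail)
[17] read 'b'  n1⇒n7  emit P4@[16:17]
[18] read 'a'  n7⇒n8
[19] read 'a'  n8⇒n9
[20] read 'a'  n9⇒n10  emit P1@[16:20]
[21] read 'b'  n10⇒n7 (via fail)  emit P4@[20:21]
[22] read 'c'  n7⇒n12 (via fail)
[23] read 'c'  n12⇒n13  emit P2@[21:23]
[24] read 'b'  n13⇒n11 (via fail)
[25] read 'c'  n11⇒n12
[26] read 'c'  n12⇒n13  emit P2@[24:26]
[27] read 'a'  n13⇒n1 (via fail)
[28] read 'b'  n1⇒n7  emit P4@[27:28]
[29] read 'c'  n7⇒n12 (via fail)
[30] read 'c'  n12⇒n13  emit P2@[28:30]
[31] read 'c'  n13⇒n16 (via fail)  emit P5@[29:31]
[32] read 'b'  n16⇒n11 (via fail)
[33] read 'c'  n11⇒n12
[34] read 'a'  n12⇒n1 (via fail)
[35] read 'c'  n1⇒n2
[36] read 'a'  n2⇒n3
[37] read 'b'  n3⇒n4  emit P4@[36:37]
[38] read 'a'  n4⇒n8 (via fail)
[39] read 'c'  n8⇒n2 (via fail)
[40] read 'a'  n2⇒n3
[41] read 'b'  n3⇒n4  emit P4@[40:41]
[42] read 'a'  n4⇒n8 (via fail)
[43] read 'c'  n8⇒n2 (via fail)
[44] read 'a'  n2⇒n3
[45] read 'b'  n3⇒n4  emit P4@[44:45]
[46] read 'c'  n4⇒n5
[47] read 'a'  n5⇒n6  emit P0@[42:47]
[48] read 'a'  n6⇒n1 (via fail)
[49] read 'a'  n1⇒n1 (via fail)
[50] read 'c'  n1⇒n2
[51] read 'a'  n2⇒n3
[52] read 'a'  n3⇒n1 (via fail)
[53] read 'a'  n1⇒n1 (via fail)
[54] read 'c'  n1⇒n2
[55] read 'a'  n2⇒n3
[56] read 'b'  n3⇒n4  emit P4@[55:56]
[57] read 'c'  n4⇒n5
[58] read 'a'  n5⇒n6  emit P0@[53:58]
[59] read 'a'  n6⇒n1 (via fail)
[60] read 'c'  n1⇒n2
[61] read 'c'  n2⇒n15 (via fail)
[62] read 'c'  n15⇒n16  emit P5@[60:62]
[63] read 'a'  n16⇒n1 (via fail)
[64] read 'c'  n1⇒n2
[65] read 'a'  n2⇒n3
[66] read 'b'  n3⇒n4  emit P4@[65:66]
[67] read 'c'  n4⇒n5
[68] read 'a'  n5⇒n6  emit P0@[63:68]
[69] read 'a'  n6⇒n1 (via fail)
[70] read 'c'  n1⇒n2
[71] read 'b'  n2⇒n11 (via fail)

Matches: [[2,4],[5,1],[10,4],[12,4],[14,2],[15,5],[17,4],[20,1],[21,4],[23,2],[26,2],[28,4],[30,2],[31,5],[37,4],[41,4],[45,4],[47,0],[56,4],[58,0],[62,5],[66,4],[68,0]]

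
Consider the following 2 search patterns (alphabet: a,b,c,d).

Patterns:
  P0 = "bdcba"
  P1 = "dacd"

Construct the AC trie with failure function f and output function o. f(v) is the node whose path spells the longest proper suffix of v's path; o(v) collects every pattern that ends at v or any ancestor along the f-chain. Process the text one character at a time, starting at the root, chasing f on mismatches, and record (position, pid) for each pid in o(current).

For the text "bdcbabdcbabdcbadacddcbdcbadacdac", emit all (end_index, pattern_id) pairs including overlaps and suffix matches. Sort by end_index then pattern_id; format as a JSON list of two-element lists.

Construct AC machine:
Trie (insert patterns):
  0='ε' goto b→1 d→6
  1='b' goto d→2
  2='bd' goto c→3
  3='bdc' goto b→4
  4='bdcb' goto a→5
  5='bdcba' goto ·  [P0 ends]
  6='d' goto a→7
  7='da' goto c→8
  8='dac' goto d→9
  9='dacd' goto ·  [P1 ends]

BFS fail/out derivation:
  n1('b'): parent n0 fail=0; on 'b' 0 → fail=0;  out ∅∪∅=∅
  n6('d'): parent n0 fail=0; on 'd' 0 → fail=0;  out ∅∪∅=∅
  n2('bd'): parent n1 fail=0; on 'd' 0 → fail=6;  out ∅∪∅=∅
  n7('da'): parent n6 fail=0; on 'a' 0 → fail=0;  out ∅∪∅=∅
  n3('bdc'): parent n2 fail=6; on 'c' 6→0 → fail=0;  out ∅∪∅=∅
  n8('dac'): parent n7 fail=0; on 'c' 0 → fail=0;  out ∅∪∅=∅
  n4('bdcb'): parent n3 fail=0; on 'b' 0 → fail=1;  out ∅∪∅=∅
  n9('dacd'): parent n8 fail=0; on 'd' 0 → fail=6;  out {1}∪∅={1}
  n5('bdcba'): parent n4 fail=1; on 'a' 1→0 → fail=0;  out {0}∪∅={0}

Text stream:
[0] read 'b'  n0⇒n1
[1] read 'd'  n1⇒n2
[2] read 'c'  n2⇒n3
[3] read 'b'  n3⇒n4
[4] read 'a'  n4⇒n5  emit P0@[0:4]
[5] read 'b'  n5⇒n1 (via fail)
[6] read 'd'  n1⇒n2
[7] read 'c'  n2⇒n3
[8] read 'b'  n3⇒n4
[9] read 'a'  n4⇒n5  emit P0@[5:9]
[10] read 'b'  n5⇒n1 (via fail)
[11] read 'd'  n1⇒n2
[12] read 'c'  n2⇒n3
[13] read 'b'  n3⇒n4
[14] read 'a'  n4⇒n5  emit P0@[10:14]
[15] read 'd'  n5⇒n6 (via fail)
[16] read 'a'  n6⇒n7
[17] read 'c'  n7⇒n8
[18] read 'd'  n8⇒n9  emit P1@[15:18]
[19] read 'd'  n9⇒n6 (via fail)
[20] read 'c'  n6⇒n0 (via fail)
[21] read 'b'  n0⇒n1
[22] read 'd'  n1⇒n2
[23] read 'c'  n2⇒n3
[24] read 'b'  n3⇒n4
[25] read 'a'  n4⇒n5  emit P0@[21:25]
[26] read 'd'  n5⇒n6 (via fail)
[27] read 'a'  n6⇒n7
[28] read 'c'  n7⇒n8
[29] read 'd'  n8⇒n9  emit P1@[26:29]
[30] read 'a'  n9⇒n7 (via fail)
[31] read 'c'  n7⇒n8

Result: [[4,0],[9,0],[14,0],[18,1],[25,0],[29,1]]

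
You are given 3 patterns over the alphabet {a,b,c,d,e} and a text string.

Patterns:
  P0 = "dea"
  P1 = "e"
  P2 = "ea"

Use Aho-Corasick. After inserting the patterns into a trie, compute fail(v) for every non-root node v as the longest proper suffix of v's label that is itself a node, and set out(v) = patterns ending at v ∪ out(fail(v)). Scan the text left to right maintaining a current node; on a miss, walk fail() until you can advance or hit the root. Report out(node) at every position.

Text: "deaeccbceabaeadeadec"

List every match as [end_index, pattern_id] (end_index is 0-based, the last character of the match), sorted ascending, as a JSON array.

Build:
Trie nodes:
  0='ε' goto d→1 e→4
  1='d' goto e→2
  2='de' goto a→3
  3='dea' goto ·  [P0 ends]
  4='e' goto a→5  [P1 ends]
  5='ea' goto ·  [P2 ends]

Failure links (BFS by depth):
  n1('d'): parent n0 fail=0; on 'd' 0 → fail=0;  out ∅∪∅=∅
  n4('e'): parent n0 fail=0; on 'e' 0 → fail=0;  out {1}∪∅={1}
  n2('de'): parent n1 fail=0; on 'e' 0 → fail=4;  out ∅∪{1}={1}
  n5('ea'): parent n4 fail=0; on 'a' 0 → fail=0;  out {2}∪∅={2}
  n3('dea'): parent n2 fail=4; on 'a' 4 → fail=5;  out {0}∪{2}={0,2}

Run:
i=0 'd': node 0→1
i=1 'e': node 1→2  → match P1@[1:1]
i=2 'a': node 2→3  → match P0@[0:2],P2@[1:2]
i=3 'e': node 3→4 ·f  → match P1@[3:3]
i=4 'c': node 4→0 ·f
i=5 'c': node 0→0
i=6 'b': node 0→0
i=7 'c': node 0→0
i=8 'e': node 0→4  → match P1@[8:8]
i=9 'a': node 4→5  → match P2@[8:9]
i=10 'b': node 5→0 ·f
i=11 'a': node 0→0
i=12 'e': node 0→4  → match P1@[12:12]
i=13 'a': node 4→5  → match P2@[12:13]
i=14 'd': node 5→1 ·f
i=15 'e': node 1→2  → match P1@[15:15]
i=16 'a': node 2→3  → match P0@[14:16],P2@[15:16]
i=17 'd': node 3→1 ·f
i=18 'e': node 1→2  → match P1@[18:18]
i=19 'c': node 2→0 ·f

All matches (sorted): [[1,1],[2,0],[2,2],[3,1],[8,1],[9,2],[12,1],[13,2],[15,1],[16,0],[16,2],[18,1]]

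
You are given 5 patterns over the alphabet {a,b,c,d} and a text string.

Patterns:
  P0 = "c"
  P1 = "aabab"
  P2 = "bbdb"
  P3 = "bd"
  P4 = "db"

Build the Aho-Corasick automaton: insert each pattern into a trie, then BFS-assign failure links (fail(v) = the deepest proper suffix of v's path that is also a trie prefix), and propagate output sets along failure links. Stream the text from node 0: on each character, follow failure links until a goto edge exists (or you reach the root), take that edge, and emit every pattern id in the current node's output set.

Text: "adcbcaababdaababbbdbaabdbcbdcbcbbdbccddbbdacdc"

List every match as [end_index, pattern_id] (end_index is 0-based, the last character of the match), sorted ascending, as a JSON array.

Build:
Trie (insert patterns):
  n0 'ε': a→2 b→7 c→1 d→12
  n1 'c': ·  ←P0
  n2 'a': a→3
  n3 'aa': b→4
  n4 'aab': a→5
  n5 'aaba': b→6
  n6 'aabab': ·  ←P1
  n7 'b': b→8 d→11
  n8 'bb': d→9
  n9 'bbd': b→10
  n10 'bbdb': ·  ←P2
  n11 'bd': ·  ←P3
  n12 'd': b→13
  n13 'db': ·  ←P4

BFS fail/out derivation:
  n1('c'): parent n0 fail=0; on 'c' 0 → fail=0;  out {0}∪∅={0}
  n2('a'): parent n0 fail=0; on 'a' 0 → fail=0;  out ∅∪∅=∅
  n7('b'): parent n0 fail=0; on 'b' 0 → fail=0;  out ∅∪∅=∅
  n12('d'): parent n0 fail=0; on 'd' 0 → fail=0;  out ∅∪∅=∅
  n3('aa'): parent n2 fail=0; on 'a' 0 → fail=2;  out ∅∪∅=∅
  n8('bb'): parent n7 fail=0; on 'b' 0 → fail=7;  out ∅∪∅=∅
  n11('bd'): parent n7 fail=0; on 'd' 0 → fail=12;  out {3}∪∅={3}
  n13('db'): parent n12 fail=0; on 'b' 0 → fail=7;  out {4}∪∅={4}
  n4('aab'): parent n3 fail=2; on 'b' 2→0 → fail=7;  out ∅∪∅=∅
  n9('bbd'): parent n8 fail=7; on 'd' 7 → fail=11;  out ∅∪{3}={3}
  n5('aaba'): parent n4 fail=7; on 'a' 7→0 → fail=2;  out ∅∪∅=∅
  n10('bbdb'): parent n9 fail=11; on 'b' 11→12 → fail=13;  out {2}∪{4}={2,4}
  n6('aabab'): parent n5 fail=2; on 'b' 2→0 → fail=7;  out {1}∪∅={1}

Scan:
i=0 'a': node 0→2
i=1 'd': node 2→12 (via fail)
i=2 'c': node 12→1 (via fail)  emit P0@[2:2]
i=3 'b': node 1→7 (via fail)
i=4 'c': node 7→1 (via fail)  emit P0@[4:4]
i=5 'a': node 1→2 (via fail)
i=6 'a': node 2→3
i=7 'b': node 3→4
i=8 'a': node 4→5
i=9 'b': node 5→6  emit P1@[5:9]
i=10 'd': node 6→11 (via fail)  emit P3@[9:10]
i=11 'a': node 11→2 (via fail)
i=12 'a': node 2→3
i=13 'b': node 3→4
i=14 'a': node 4→5
i=15 'b': node 5→6  emit P1@[11:15]
i=16 'b': node 6→8 (via fail)
i=17 'b': node 8→8 (via fail)
i=18 'd': node 8→9  emit P3@[17:18]
i=19 'b': node 9→10  emit P2@[16:19],P4@[18:19]
i=20 'a': node 10→2 (via fail)
i=21 'a': node 2→3
i=22 'b': node 3→4
i=23 'd': node 4→11 (via fail)  emit P3@[22:23]
i=24 'b': node 11→13 (via fail)  emit P4@[23:24]
i=25 'c': node 13→1 (via fail)  emit P0@[25:25]
i=26 'b': node 1→7 (via fail)
i=27 'd': node 7→11  emit P3@[26:27]
i=28 'c': node 11→1 (via fail)  emit P0@[28:28]
i=29 'b': node 1→7 (via fail)
i=30 'c': node 7→1 (via fail)  emit P0@[30:30]
i=31 'b': node 1→7 (via fail)
i=32 'b': node 7→8
i=33 'd': node 8→9  emit P3@[32:33]
i=34 'b': node 9→10  emit P2@[31:34],P4@[33:34]
i=35 'c': node 10→1 (via fail)  emit P0@[35:35]
i=36 'c': node 1→1 (via fail)  emit P0@[36:36]
i=37 'd': node 1→12 (via fail)
i=38 'd': node 12→12 (via fail)
i=39 'b': node 12→13  emit P4@[38:39]
i=40 'b': node 13→8 (via fail)
i=41 'd': node 8→9  emit P3@[40:41]
i=42 'a': node 9→2 (via fail)
i=43 'c': node 2→1 (via fail)  emit P0@[43:43]
i=44 'd': node 1→12 (via fail)
i=45 'c': node 12→1 (via fail)  emit P0@[45:45]

Result: [[2,0],[4,0],[9,1],[10,3],[15,1],[18,3],[19,2],[19,4],[23,3],[24,4],[25,0],[27,3],[28,0],[30,0],[33,3],[34,2],[34,4],[35,0],[36,0],[39,4],[41,3],[43,0],[45,0]]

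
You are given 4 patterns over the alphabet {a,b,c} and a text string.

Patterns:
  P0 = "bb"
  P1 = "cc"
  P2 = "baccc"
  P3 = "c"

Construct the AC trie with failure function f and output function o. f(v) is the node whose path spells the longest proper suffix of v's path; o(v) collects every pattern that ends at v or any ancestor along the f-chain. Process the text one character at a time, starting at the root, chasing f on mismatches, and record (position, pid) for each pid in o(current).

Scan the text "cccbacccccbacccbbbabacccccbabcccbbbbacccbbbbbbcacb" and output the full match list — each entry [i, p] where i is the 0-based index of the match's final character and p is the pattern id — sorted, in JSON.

Build:
Trie nodes:
  0='ε' goto b→1 c→3
  1='b' goto a→5 b→2
  2='bb' goto ·  ←P0
  3='c' goto c→4  ←P3
  4='cc' goto ·  ←P1
  5='ba' goto c→6
  6='bac' goto c→7
  7='bacc' goto c→8
  8='baccc' goto ·  ←P2

Failure links (BFS by depth):
  n1('b'): parent n0 fail=0; on 'b' 0 → fail=0;  out ∅∪∅=∅
  n3('c'): parent n0 fail=0; on 'c' 0 → fail=0;  out {3}∪∅={3}
  n2('bb'): parent n1 fail=0; on 'b' 0 → fail=1;  out {0}∪∅={0}
  n4('cc'): parent n3 fail=0; on 'c' 0 → fail=3;  out {1}∪{3}={1,3}
  n5('ba'): parent n1 fail=0; on 'a' 0 → fail=0;  out ∅∪∅=∅
  n6('bac'): parent n5 fail=0; on 'c' 0 → fail=3;  out ∅∪{3}={3}
  n7('bacc'): parent n6 fail=3; on 'c' 3 → fail=4;  out ∅∪{1,3}={1,3}
  n8('baccc'): parent n7 fail=4; on 'c' 4→3 → fail=4;  out {2}∪{1,3}={1,2,3}

Run:
pos 0 'c': at 3  → match P3@[0:0]
pos 1 'c': at 4  → match P1@[0:1],P3@[1:1]
pos 2 'c': at 4 (fail-walked)  → match P1@[1:2],P3@[2:2]
pos 3 'b': at 1 (fail-walked)
pos 4 'a': at 5
pos 5 'c': at 6  → match P3@[5:5]
pos 6 'c': at 7  → match P1@[5:6],P3@[6:6]
pos 7 'c': at 8  → match P1@[6:7],P2@[3:7],P3@[7:7]
pos 8 'c': at 4 (fail-walked)  → match P1@[7:8],P3@[8:8]
pos 9 'c': at 4 (fail-walked)  → match P1@[8:9],P3@[9:9]
pos 10 'b': at 1 (fail-walked)
pos 11 'a': at 5
pos 12 'c': at 6  → match P3@[12:12]
pos 13 'c': at 7  → match P1@[12:13],P3@[13:13]
pos 14 'c': at 8  → match P1@[13:14],P2@[10:14],P3@[14:14]
pos 15 'b': at 1 (fail-walked)
pos 16 'b': at 2  → match P0@[15:16]
pos 17 'b': at 2 (fail-walked)  → match P0@[16:17]
pos 18 'a': at 5 (fail-walked)
pos 19 'b': at 1 (fail-walked)
pos 20 'a': at 5
pos 21 'c': at 6  → match P3@[21:21]
pos 22 'c': at 7  → match P1@[21:22],P3@[22:22]
pos 23 'c': at 8  → match P1@[22:23],P2@[19:23],P3@[23:23]
pos 24 'c': at 4 (fail-walked)  → match P1@[23:24],P3@[24:24]
pos 25 'c': at 4 (fail-walked)  → match P1@[24:25],P3@[25:25]
pos 26 'b': at 1 (fail-walked)
pos 27 'a': at 5
pos 28 'b': at 1 (fail-walked)
pos 29 'c': at 3 (fail-walked)  → match P3@[29:29]
pos 30 'c': at 4  → match P1@[29:30],P3@[30:30]
pos 31 'c': at 4 (fail-walked)  → match P1@[30:31],P3@[31:31]
pos 32 'b': at 1 (fail-walked)
pos 33 'b': at 2  → match P0@[32:33]
pos 34 'b': at 2 (fail-walked)  → match P0@[33:34]
pos 35 'b': at 2 (fail-walked)  → match P0@[34:35]
pos 36 'a': at 5 (fail-walked)
pos 37 'c': at 6  → match P3@[37:37]
pos 38 'c': at 7  → match P1@[37:38],P3@[38:38]
pos 39 'c': at 8  → match P1@[38:39],P2@[35:39],P3@[39:39]
pos 40 'b': at 1 (fail-walked)
pos 41 'b': at 2  → match P0@[40:41]
pos 42 'b': at 2 (fail-walked)  → match P0@[41:42]
pos 43 'b': at 2 (fail-walked)  → match P0@[42:43]
pos 44 'b': at 2 (fail-walked)  → match P0@[43:44]
pos 45 'b': at 2 (fail-walked)  → match P0@[44:45]
pos 46 'c': at 3 (fail-walked)  → match P3@[46:46]
pos 47 'a': at 0 (fail-walked)
pos 48 'c': at 3  → match P3@[48:48]
pos 49 'b': at 1 (fail-walked)

Matches: [[0,3],[1,1],[1,3],[2,1],[2,3],[5,3],[6,1],[6,3],[7,1],[7,2],[7,3],[8,1],[8,3],[9,1],[9,3],[12,3],[13,1],[13,3],[14,1],[14,2],[14,3],[16,0],[17,0],[21,3],[22,1],[22,3],[23,1],[23,2],[23,3],[24,1],[24,3],[25,1],[25,3],[29,3],[30,1],[30,3],[31,1],[31,3],[33,0],[34,0],[35,0],[37,3],[38,1],[38,3],[39,1],[39,2],[39,3],[41,0],[42,0],[43,0],[44,0],[45,0],[46,3],[48,3]]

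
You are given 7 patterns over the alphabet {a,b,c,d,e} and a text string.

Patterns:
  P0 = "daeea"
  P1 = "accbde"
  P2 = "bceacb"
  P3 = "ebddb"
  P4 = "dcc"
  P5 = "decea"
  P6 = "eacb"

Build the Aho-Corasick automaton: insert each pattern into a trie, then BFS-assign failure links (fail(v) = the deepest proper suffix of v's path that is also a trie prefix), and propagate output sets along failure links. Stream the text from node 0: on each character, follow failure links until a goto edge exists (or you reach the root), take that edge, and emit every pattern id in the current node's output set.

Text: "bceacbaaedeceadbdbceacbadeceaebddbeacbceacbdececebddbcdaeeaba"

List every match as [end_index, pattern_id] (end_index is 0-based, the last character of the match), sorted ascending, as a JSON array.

Construct AC machine:
Trie nodes:
  0='ε' goto a→6 b→12 d→1 e→18
  1='d' goto a→2 c→23 e→25
  2='da' goto e→3
  3='dae' goto e→4
  4='daee' goto a→5
  5='daeea' goto ·  [P0 ends]
  6='a' goto c→7
  7='ac' goto c→8
  8='acc' goto b→9
  9='accb' goto d→10
  10='accbd' goto e→11
  11='accbde' goto ·  [P1 ends]
  12='b' goto c→13
  13='bc' goto e→14
  14='bce' goto a→15
  15='bcea' goto c→16
  16='bceac' goto b→17
  17='bceacb' goto ·  [P2 ends]
  18='e' goto a→29 b→19
  19='eb' goto d→20
  20='ebd' goto d→21
  21='ebdd' goto b→22
  22='ebddb' goto ·  [P3 ends]
  23='dc' goto c→24
  24='dcc' goto ·  [P4 ends]
  25='de' goto c→26
  26='dec' goto e→27
  27='dece' goto a→28
  28='decea' goto ·  [P5 ends]
  29='ea' goto c→30
  30='eac' goto b→31
  31='eacb' goto ·  [P6 ends]

Failure links (BFS by depth):
  n1('d'): parent n0 fail=0; on 'd' 0 → fail=0;  out ∅∪∅=∅
  n6('a'): parent n0 fail=0; on 'a' 0 → fail=0;  out ∅∪∅=∅
  n12('b'): parent n0 fail=0; on 'b' 0 → fail=0;  out ∅∪∅=∅
  n18('e'): parent n0 fail=0; on 'e' 0 → fail=0;  out ∅∪∅=∅
  n2('da'): parent n1 fail=0; on 'a' 0 → fail=6;  out ∅∪∅=∅
  n7('ac'): parent n6 fail=0; on 'c' 0 → fail=0;  out ∅∪∅=∅
  n13('bc'): parent n12 fail=0; on 'c' 0 → fail=0;  out ∅∪∅=∅
  n19('eb'): parent n18 fail=0; on 'b' 0 → fail=12;  out ∅∪∅=∅
  n23('dc'): parent n1 fail=0; on 'c' 0 → fail=0;  out ∅∪∅=∅
  n25('de'): parent n1 fail=0; on 'e' 0 → fail=18;  out ∅∪∅=∅
  n29('ea'): parent n18 fail=0; on 'a' 0 → fail=6;  out ∅∪∅=∅
  n3('dae'): parent n2 fail=6; on 'e' 6→0 → fail=18;  out ∅∪∅=∅
  n8('acc'): parent n7 fail=0; on 'c' 0 → fail=0;  out ∅∪∅=∅
  n14('bce'): parent n13 fail=0; on 'e' 0 → fail=18;  out ∅∪∅=∅
  n20('ebd'): parent n19 fail=12; on 'd' 12→0 → fail=1;  out ∅∪∅=∅
  n24('dcc'): parent n23 fail=0; on 'c' 0 → fail=0;  out {4}∪∅={4}
  n26('dec'): parent n25 fail=18; on 'c' 18→0 → fail=0;  out ∅∪∅=∅
  n30('eac'): parent n29 fail=6; on 'c' 6 → fail=7;  out ∅∪∅=∅
  n4('daee'): parent n3 fail=18; on 'e' 18→0 → fail=18;  out ∅∪∅=∅
  n9('accb'): parent n8 fail=0; on 'b' 0 → fail=12;  out ∅∪∅=∅
  n15('bcea'): parent n14 fail=18; on 'a' 18 → fail=29;  out ∅∪∅=∅
  n21('ebdd'): parent n20 fail=1; on 'd' 1→0 → fail=1;  out ∅∪∅=∅
  n27('dece'): parent n26 fail=0; on 'e' 0 → fail=18;  out ∅∪∅=∅
  n31('eacb'): parent n30 fail=7; on 'b' 7→0 → fail=12;  out {6}∪∅={6}
  n5('daeea'): parent n4 fail=18; on 'a' 18 → fail=29;  out {0}∪∅={0}
  n10('accbd'): parent n9 fail=12; on 'd' 12→0 → fail=1;  out ∅∪∅=∅
  n16('bceac'): parent n15 fail=29; on 'c' 29 → fail=30;  out ∅∪∅=∅
  n22('ebddb'): parent n21 fail=1; on 'b' 1→0 → fail=12;  out {3}∪∅={3}
  n28('decea'): parent n27 fail=18; on 'a' 18 → fail=29;  out {5}∪∅={5}
  n11('accbde'): parent n10 fail=1; on 'e' 1 → fail=25;  out {1}∪∅={1}
  n17('bceacb'): parent n16 fail=30; on 'b' 30 → fail=31;  out {2}∪{6}={2,6}

Text stream:
[0] read 'b'  n0⇒n12
[1] read 'c'  n12⇒n13
[2] read 'e'  n13⇒n14
[3] read 'a'  n14⇒n15
[4] read 'c'  n15⇒n16
[5] read 'b'  n16⇒n17  ** P2@[0:5],P6@[2:5]
[6] read 'a'  n17⇒n6 (fail-walked)
[7] read 'a'  n6⇒n6 (fail-walked)
[8] read 'e'  n6⇒n18 (fail-walked)
[9] read 'd'  n18⇒n1 (fail-walked)
[10] read 'e'  n1⇒n25
[11] read 'c'  n25⇒n26
[12] read 'e'  n26⇒n27
[13] read 'a'  n27⇒n28  ** P5@[9:13]
[14] read 'd'  n28⇒n1 (fail-walked)
[15] read 'b'  n1⇒n12 (fail-walked)
[16] read 'd'  n12⇒n1 (fail-walked)
[17] read 'b'  n1⇒n12 (fail-walked)
[18] read 'c'  n12⇒n13
[19] read 'e'  n13⇒n14
[20] read 'a'  n14⇒n15
[21] read 'c'  n15⇒n16
[22] read 'b'  n16⇒n17  ** P2@[17:22],P6@[19:22]
[23] read 'a'  n17⇒n6 (fail-walked)
[24] read 'd'  n6⇒n1 (fail-walked)
[25] read 'e'  n1⇒n25
[26] read 'c'  n25⇒n26
[27] read 'e'  n26⇒n27
[28] read 'a'  n27⇒n28  ** P5@[24:28]
[29] read 'e'  n28⇒n18 (fail-walked)
[30] read 'b'  n18⇒n19
[31] read 'd'  n19⇒n20
[32] read 'd'  n20⇒n21
[33] read 'b'  n21⇒n22  ** P3@[29:33]
[34] read 'e'  n22⇒n18 (fail-walked)
[35] read 'a'  n18⇒n29
[36] read 'c'  n29⇒n30
[37] read 'b'  n30⇒n31  ** P6@[34:37]
[38] read 'c'  n31⇒n13 (fail-walked)
[39] read 'e'  n13⇒n14
[40] read 'a'  n14⇒n15
[41] read 'c'  n15⇒n16
[42] read 'b'  n16⇒n17  ** P2@[37:42],P6@[39:42]
[43] read 'd'  n17⇒n1 (fail-walked)
[44] read 'e'  n1⇒n25
[45] read 'c'  n25⇒n26
[46] read 'e'  n26⇒n27
[47] read 'c'  n27⇒n0 (fail-walked)
[48] read 'e'  n0⇒n18
[49] read 'b'  n18⇒n19
[50] read 'd'  n19⇒n20
[51] read 'd'  n20⇒n21
[52] read 'b'  n21⇒n22  ** P3@[48:52]
[53] read 'c'  n22⇒n13 (fail-walked)
[54] read 'd'  n13⇒n1 (fail-walked)
[55] read 'a'  n1⇒n2
[56] read 'e'  n2⇒n3
[57] read 'e'  n3⇒n4
[58] read 'a'  n4⇒n5  ** P0@[54:58]
[59] read 'b'  n5⇒n12 (fail-walked)
[60] read 'a'  n12⇒n6 (fail-walked)

Matches: [[5,2],[5,6],[13,5],[22,2],[22,6],[28,5],[33,3],[37,6],[42,2],[42,6],[52,3],[58,0]]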